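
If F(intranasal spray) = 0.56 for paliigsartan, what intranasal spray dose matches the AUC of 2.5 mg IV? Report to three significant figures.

D_intranasal = 4.46 mg

For equal systemic exposure: F × D_ev = D_iv
D_ev = D_iv / F = 2.5 / 0.56 = 4.46429 mg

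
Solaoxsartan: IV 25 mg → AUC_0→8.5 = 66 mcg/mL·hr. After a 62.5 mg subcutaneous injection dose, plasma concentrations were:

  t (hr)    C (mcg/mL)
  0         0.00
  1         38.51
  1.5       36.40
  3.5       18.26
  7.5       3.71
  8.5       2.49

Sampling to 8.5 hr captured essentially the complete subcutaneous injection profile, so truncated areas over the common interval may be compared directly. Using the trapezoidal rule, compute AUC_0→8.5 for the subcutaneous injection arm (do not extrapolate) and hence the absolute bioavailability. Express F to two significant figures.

F = 0.85

Trapezoidal AUC_0→8.5 (subcutaneous injection):
  [0→1]: (0.00+38.51)/2 × 1 = 19.255
  [1→1.5]: (38.51+36.40)/2 × 0.5 = 18.7275
  [1.5→3.5]: (36.40+18.26)/2 × 2 = 54.66
  [3.5→7.5]: (18.26+3.71)/2 × 4 = 43.94
  [7.5→8.5]: (3.71+2.49)/2 × 1 = 3.1
  Sum = 139.6825 mcg/mL·hr
F = (AUC_ev/D_ev)/(AUC_iv/D_iv) = (139.6825/62.5)/(66/25) = 2.23492/2.64 = 0.8466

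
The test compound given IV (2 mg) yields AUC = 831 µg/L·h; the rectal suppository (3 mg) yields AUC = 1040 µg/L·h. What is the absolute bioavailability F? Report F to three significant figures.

F = (AUC_ev / D_ev) / (AUC_iv / D_iv)
  = (1040/3) / (831/2)
  = 346.667 / 415.5 = 0.8343

F = 0.834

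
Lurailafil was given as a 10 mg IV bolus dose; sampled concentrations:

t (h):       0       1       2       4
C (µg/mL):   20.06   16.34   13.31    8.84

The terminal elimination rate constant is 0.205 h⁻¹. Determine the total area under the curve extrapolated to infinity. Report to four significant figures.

Trapezoidal AUC_0→4:
  [0→1]: (20.06+16.34)/2 × 1 = 18.2
  [1→2]: (16.34+13.31)/2 × 1 = 14.825
  [2→4]: (13.31+8.84)/2 × 2 = 22.15
  Sum = 55.175 µg/mL·h
Extrapolated tail: C_last / k_e = 8.84 / 0.205 = 43.122
AUC_0→∞ = 55.175 + 43.122 = 98.297 µg/mL·h

AUC = 98.30 µg/mL·h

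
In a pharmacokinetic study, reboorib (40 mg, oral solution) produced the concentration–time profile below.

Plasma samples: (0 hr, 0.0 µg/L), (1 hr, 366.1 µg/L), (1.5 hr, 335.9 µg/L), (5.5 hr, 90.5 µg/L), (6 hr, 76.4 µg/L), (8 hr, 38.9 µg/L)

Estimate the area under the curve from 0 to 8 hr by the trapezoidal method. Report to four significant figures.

Trapezoidal AUC_0→8:
  [0→1]: (0.0+366.1)/2 × 1 = 183.05
  [1→1.5]: (366.1+335.9)/2 × 0.5 = 175.5
  [1.5→5.5]: (335.9+90.5)/2 × 4 = 852.8
  [5.5→6]: (90.5+76.4)/2 × 0.5 = 41.725
  [6→8]: (76.4+38.9)/2 × 2 = 115.3
  Sum = 1368.375 µg/L·hr

AUC = 1368 µg/L·hr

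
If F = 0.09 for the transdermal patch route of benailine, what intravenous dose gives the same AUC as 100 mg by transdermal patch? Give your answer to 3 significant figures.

D_iv = 9.00 mg

Systemic exposure from an extravascular dose = F × D_ev, so the equivalent IV dose is F × D_ev.
D_iv = F × D_ev = 0.09 × 100 = 9 mg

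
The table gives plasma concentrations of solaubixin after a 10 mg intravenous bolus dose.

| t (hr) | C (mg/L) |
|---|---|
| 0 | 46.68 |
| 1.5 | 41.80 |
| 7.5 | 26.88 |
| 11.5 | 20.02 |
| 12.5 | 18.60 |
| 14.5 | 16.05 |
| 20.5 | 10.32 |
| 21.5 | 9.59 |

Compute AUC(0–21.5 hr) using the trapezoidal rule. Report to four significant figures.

AUC = 509.2 mg/L·hr

Trapezoidal AUC_0→21.5:
  [0→1.5]: (46.68+41.80)/2 × 1.5 = 66.36
  [1.5→7.5]: (41.80+26.88)/2 × 6 = 206.04
  [7.5→11.5]: (26.88+20.02)/2 × 4 = 93.8
  [11.5→12.5]: (20.02+18.60)/2 × 1 = 19.31
  [12.5→14.5]: (18.60+16.05)/2 × 2 = 34.65
  [14.5→20.5]: (16.05+10.32)/2 × 6 = 79.11
  [20.5→21.5]: (10.32+9.59)/2 × 1 = 9.955
  Sum = 509.225 mg/L·hr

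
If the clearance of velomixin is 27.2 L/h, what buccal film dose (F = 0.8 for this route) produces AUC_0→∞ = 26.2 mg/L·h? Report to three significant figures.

Dose = 891 mg

Dose = CL × AUC_0→∞ / F
     = 27.2 × 26.2 / 0.8 = 890.8 mg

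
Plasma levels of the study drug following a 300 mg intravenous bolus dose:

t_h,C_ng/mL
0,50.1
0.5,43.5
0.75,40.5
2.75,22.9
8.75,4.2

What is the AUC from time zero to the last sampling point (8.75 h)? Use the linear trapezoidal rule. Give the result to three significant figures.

AUC = 179 ng/mL·h

Trapezoidal AUC_0→8.75:
  [0→0.5]: (50.1+43.5)/2 × 0.5 = 23.4
  [0.5→0.75]: (43.5+40.5)/2 × 0.25 = 10.5
  [0.75→2.75]: (40.5+22.9)/2 × 2 = 63.4
  [2.75→8.75]: (22.9+4.2)/2 × 6 = 81.3
  Sum = 178.6 ng/mL·h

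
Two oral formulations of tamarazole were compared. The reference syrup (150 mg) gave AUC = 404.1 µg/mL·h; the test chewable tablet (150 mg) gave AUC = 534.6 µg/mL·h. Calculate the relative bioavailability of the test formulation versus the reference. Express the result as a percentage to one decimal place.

F_rel = 132.3%

F_rel = (AUC_test/D_test) / (AUC_ref/D_ref)
      = (534.6/150) / (404.1/150)
      = 3.564 / 2.694 = 1.3229 = 132.29%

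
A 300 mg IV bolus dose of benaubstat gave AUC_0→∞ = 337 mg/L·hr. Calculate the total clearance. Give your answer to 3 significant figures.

CL = 0.890 L/hr

CL = Dose_iv / AUC_0→∞
   = 300 / 337 = 0.890208 L/hr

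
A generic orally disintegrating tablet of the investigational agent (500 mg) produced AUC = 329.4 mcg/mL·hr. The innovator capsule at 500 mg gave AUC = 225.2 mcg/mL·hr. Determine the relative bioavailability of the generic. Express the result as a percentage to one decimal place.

F_rel = (AUC_test/D_test) / (AUC_ref/D_ref)
      = (329.4/500) / (225.2/500)
      = 0.6588 / 0.4504 = 1.4627 = 146.27%

F_rel = 146.3%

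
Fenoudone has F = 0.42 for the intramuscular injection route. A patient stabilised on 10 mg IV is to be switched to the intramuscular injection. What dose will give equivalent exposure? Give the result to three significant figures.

D_intramuscular = 23.8 mg

For equal systemic exposure: F × D_ev = D_iv
D_ev = D_iv / F = 10 / 0.42 = 23.8095 mg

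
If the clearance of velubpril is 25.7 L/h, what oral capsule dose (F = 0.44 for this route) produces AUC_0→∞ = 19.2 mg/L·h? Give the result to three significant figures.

Dose = CL × AUC_0→∞ / F
     = 25.7 × 19.2 / 0.44 = 1121.45 mg

Dose = 1120 mg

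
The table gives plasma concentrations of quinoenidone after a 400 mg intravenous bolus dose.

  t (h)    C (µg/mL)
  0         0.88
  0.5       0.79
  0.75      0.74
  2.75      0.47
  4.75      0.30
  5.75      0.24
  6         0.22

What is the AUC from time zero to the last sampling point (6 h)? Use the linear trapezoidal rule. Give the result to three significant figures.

AUC = 2.92 µg/mL·h

Trapezoidal AUC_0→6:
  [0→0.5]: (0.88+0.79)/2 × 0.5 = 0.4175
  [0.5→0.75]: (0.79+0.74)/2 × 0.25 = 0.19125
  [0.75→2.75]: (0.74+0.47)/2 × 2 = 1.21
  [2.75→4.75]: (0.47+0.30)/2 × 2 = 0.77
  [4.75→5.75]: (0.30+0.24)/2 × 1 = 0.27
  [5.75→6]: (0.24+0.22)/2 × 0.25 = 0.0575
  Sum = 2.91625 µg/mL·h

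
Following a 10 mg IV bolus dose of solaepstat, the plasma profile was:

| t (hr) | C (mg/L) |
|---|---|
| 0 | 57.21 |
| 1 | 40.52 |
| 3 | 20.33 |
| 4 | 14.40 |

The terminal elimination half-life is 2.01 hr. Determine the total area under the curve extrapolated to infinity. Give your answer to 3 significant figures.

Trapezoidal AUC_0→4:
  [0→1]: (57.21+40.52)/2 × 1 = 48.865
  [1→3]: (40.52+20.33)/2 × 2 = 60.85
  [3→4]: (20.33+14.40)/2 × 1 = 17.365
  Sum = 127.08 mg/L·hr
k_e = ln2 / t½ = 0.693147 / 2.01 = 0.3448 hr^-1
Extrapolated tail: C_last / k_e = 14.40 / 0.3448 = 41.763
AUC_0→∞ = 127.08 + 41.763 = 168.843 mg/L·hr

AUC = 169 mg/L·hr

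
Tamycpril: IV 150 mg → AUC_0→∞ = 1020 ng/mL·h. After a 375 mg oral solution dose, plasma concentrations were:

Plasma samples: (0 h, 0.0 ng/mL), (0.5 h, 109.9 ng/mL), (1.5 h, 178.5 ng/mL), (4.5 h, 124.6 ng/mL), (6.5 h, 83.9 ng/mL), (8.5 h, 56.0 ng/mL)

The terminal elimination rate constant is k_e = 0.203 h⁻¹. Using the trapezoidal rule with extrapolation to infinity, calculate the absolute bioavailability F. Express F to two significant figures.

Trapezoidal AUC_0→8.5 (oral solution):
  [0→0.5]: (0.0+109.9)/2 × 0.5 = 27.475
  [0.5→1.5]: (109.9+178.5)/2 × 1 = 144.2
  [1.5→4.5]: (178.5+124.6)/2 × 3 = 454.65
  [4.5→6.5]: (124.6+83.9)/2 × 2 = 208.5
  [6.5→8.5]: (83.9+56.0)/2 × 2 = 139.9
  Sum = 974.725 ng/mL·h
Tail: C_last/k_e = 56.0/0.203 = 275.862
AUC_0→∞ (oral solution) = 974.725 + 275.862 = 1250.587 ng/mL·h
F = (AUC_ev/D_ev)/(AUC_iv/D_iv) = (1250.587/375)/(1020/150) = 3.3349/6.8 = 0.4904

F = 0.49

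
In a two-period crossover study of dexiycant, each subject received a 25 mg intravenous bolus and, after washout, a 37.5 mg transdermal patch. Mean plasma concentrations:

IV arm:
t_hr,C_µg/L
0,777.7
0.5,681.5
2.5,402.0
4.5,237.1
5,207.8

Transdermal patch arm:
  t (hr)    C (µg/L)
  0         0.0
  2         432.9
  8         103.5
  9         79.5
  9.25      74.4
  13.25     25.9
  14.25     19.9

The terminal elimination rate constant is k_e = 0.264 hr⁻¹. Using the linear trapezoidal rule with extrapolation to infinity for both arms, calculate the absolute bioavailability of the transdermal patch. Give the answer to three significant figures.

Trapezoidal AUC_0→5 (IV):
  [0→0.5]: (777.7+681.5)/2 × 0.5 = 364.8
  [0.5→2.5]: (681.5+402.0)/2 × 2 = 1083.5
  [2.5→4.5]: (402.0+237.1)/2 × 2 = 639.1
  [4.5→5]: (237.1+207.8)/2 × 0.5 = 111.225
  Sum = 2198.625 µg/L·hr
IV tail: 207.8/0.264 = 787.121; AUC_iv,0→∞ = 2198.625 + 787.121 = 2985.746 µg/L·hr
Trapezoidal AUC_0→14.25 (transdermal patch):
  [0→2]: (0.0+432.9)/2 × 2 = 432.9
  [2→8]: (432.9+103.5)/2 × 6 = 1609.2
  [8→9]: (103.5+79.5)/2 × 1 = 91.5
  [9→9.25]: (79.5+74.4)/2 × 0.25 = 19.2375
  [9.25→13.25]: (74.4+25.9)/2 × 4 = 200.6
  [13.25→14.25]: (25.9+19.9)/2 × 1 = 22.9
  Sum = 2376.3375 µg/L·hr
transdermal patch tail: 19.9/0.264 = 75.379; AUC_ev,0→∞ = 2376.3375 + 75.379 = 2451.7165 µg/L·hr
F = (AUC_ev/D_ev)/(AUC_iv/D_iv) = (2451.7165/37.5)/(2985.746/25) = 65.3791/119.42984 = 0.5474

F = 0.547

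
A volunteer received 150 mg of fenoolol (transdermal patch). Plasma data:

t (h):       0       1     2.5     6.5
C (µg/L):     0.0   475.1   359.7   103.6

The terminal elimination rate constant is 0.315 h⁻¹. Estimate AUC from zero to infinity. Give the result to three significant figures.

AUC = 2120 µg/L·h

Trapezoidal AUC_0→6.5:
  [0→1]: (0.0+475.1)/2 × 1 = 237.55
  [1→2.5]: (475.1+359.7)/2 × 1.5 = 626.1
  [2.5→6.5]: (359.7+103.6)/2 × 4 = 926.6
  Sum = 1790.25 µg/L·h
Extrapolated tail: C_last / k_e = 103.6 / 0.315 = 328.889
AUC_0→∞ = 1790.25 + 328.889 = 2119.139 µg/L·h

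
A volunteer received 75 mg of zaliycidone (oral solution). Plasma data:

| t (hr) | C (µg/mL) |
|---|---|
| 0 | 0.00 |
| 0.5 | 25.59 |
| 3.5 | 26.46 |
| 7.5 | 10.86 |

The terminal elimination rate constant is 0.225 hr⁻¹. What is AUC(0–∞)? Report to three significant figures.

Trapezoidal AUC_0→7.5:
  [0→0.5]: (0.00+25.59)/2 × 0.5 = 6.3975
  [0.5→3.5]: (25.59+26.46)/2 × 3 = 78.075
  [3.5→7.5]: (26.46+10.86)/2 × 4 = 74.64
  Sum = 159.1125 µg/mL·hr
Extrapolated tail: C_last / k_e = 10.86 / 0.225 = 48.267
AUC_0→∞ = 159.1125 + 48.267 = 207.3795 µg/mL·hr

AUC = 207 µg/mL·hr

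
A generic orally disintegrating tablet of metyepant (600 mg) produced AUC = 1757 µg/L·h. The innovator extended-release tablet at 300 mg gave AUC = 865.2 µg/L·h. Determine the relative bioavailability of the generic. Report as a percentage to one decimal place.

F_rel = 101.5%

F_rel = (AUC_test/D_test) / (AUC_ref/D_ref)
      = (1757/600) / (865.2/300)
      = 2.92833 / 2.884 = 1.0154 = 101.54%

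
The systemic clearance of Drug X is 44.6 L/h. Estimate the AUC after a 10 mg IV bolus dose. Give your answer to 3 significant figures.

AUC_0→∞ = Dose_iv / CL
        = 10 / 44.6 = 0.224215 mg/L·h

AUC = 0.224 mg/L·h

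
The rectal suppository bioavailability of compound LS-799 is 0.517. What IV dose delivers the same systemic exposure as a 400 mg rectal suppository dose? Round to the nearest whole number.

Systemic exposure from an extravascular dose = F × D_ev, so the equivalent IV dose is F × D_ev.
D_iv = F × D_ev = 0.517 × 400 = 206.8 mg

D_iv = 207 mg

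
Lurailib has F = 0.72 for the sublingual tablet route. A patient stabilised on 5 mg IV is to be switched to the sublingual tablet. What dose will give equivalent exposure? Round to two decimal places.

For equal systemic exposure: F × D_ev = D_iv
D_ev = D_iv / F = 5 / 0.72 = 6.94444 mg

D_sublingual = 6.94 mg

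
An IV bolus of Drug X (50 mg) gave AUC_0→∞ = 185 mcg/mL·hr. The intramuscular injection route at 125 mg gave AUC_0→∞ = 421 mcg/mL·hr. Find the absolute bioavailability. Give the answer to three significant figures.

F = (AUC_ev / D_ev) / (AUC_iv / D_iv)
  = (421/125) / (185/50)
  = 3.368 / 3.7 = 0.9103

F = 0.910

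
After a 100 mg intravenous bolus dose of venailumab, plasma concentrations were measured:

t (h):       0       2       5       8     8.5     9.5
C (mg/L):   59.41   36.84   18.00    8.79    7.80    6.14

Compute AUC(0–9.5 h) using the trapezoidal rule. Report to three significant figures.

Trapezoidal AUC_0→9.5:
  [0→2]: (59.41+36.84)/2 × 2 = 96.25
  [2→5]: (36.84+18.00)/2 × 3 = 82.26
  [5→8]: (18.00+8.79)/2 × 3 = 40.185
  [8→8.5]: (8.79+7.80)/2 × 0.5 = 4.1475
  [8.5→9.5]: (7.80+6.14)/2 × 1 = 6.97
  Sum = 229.8125 mg/L·h

AUC = 230 mg/L·h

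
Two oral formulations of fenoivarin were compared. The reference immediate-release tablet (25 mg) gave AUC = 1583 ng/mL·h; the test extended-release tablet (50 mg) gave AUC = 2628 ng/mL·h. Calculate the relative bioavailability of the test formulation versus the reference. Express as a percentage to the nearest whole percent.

F_rel = (AUC_test/D_test) / (AUC_ref/D_ref)
      = (2628/50) / (1583/25)
      = 52.56 / 63.32 = 0.8301 = 83.01%

F_rel = 83%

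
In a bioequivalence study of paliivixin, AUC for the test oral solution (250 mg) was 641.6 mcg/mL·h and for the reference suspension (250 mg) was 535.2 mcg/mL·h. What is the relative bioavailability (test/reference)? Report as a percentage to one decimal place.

F_rel = (AUC_test/D_test) / (AUC_ref/D_ref)
      = (641.6/250) / (535.2/250)
      = 2.5664 / 2.1408 = 1.1988 = 119.88%

F_rel = 119.9%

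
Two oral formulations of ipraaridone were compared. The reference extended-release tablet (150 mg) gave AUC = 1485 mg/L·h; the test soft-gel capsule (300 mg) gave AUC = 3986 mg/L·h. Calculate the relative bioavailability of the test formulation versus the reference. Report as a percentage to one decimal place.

F_rel = 134.2%

F_rel = (AUC_test/D_test) / (AUC_ref/D_ref)
      = (3986/300) / (1485/150)
      = 13.2867 / 9.9 = 1.3421 = 134.21%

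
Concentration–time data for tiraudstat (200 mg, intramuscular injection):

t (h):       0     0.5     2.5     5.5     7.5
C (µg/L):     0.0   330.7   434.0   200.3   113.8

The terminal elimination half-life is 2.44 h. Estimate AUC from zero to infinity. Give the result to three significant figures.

AUC = 2510 µg/L·h

Trapezoidal AUC_0→7.5:
  [0→0.5]: (0.0+330.7)/2 × 0.5 = 82.675
  [0.5→2.5]: (330.7+434.0)/2 × 2 = 764.7
  [2.5→5.5]: (434.0+200.3)/2 × 3 = 951.45
  [5.5→7.5]: (200.3+113.8)/2 × 2 = 314.1
  Sum = 2112.925 µg/L·h
k_e = ln2 / t½ = 0.693147 / 2.44 = 0.2841 h^-1
Extrapolated tail: C_last / k_e = 113.8 / 0.2841 = 400.563
AUC_0→∞ = 2112.925 + 400.563 = 2513.488 µg/L·h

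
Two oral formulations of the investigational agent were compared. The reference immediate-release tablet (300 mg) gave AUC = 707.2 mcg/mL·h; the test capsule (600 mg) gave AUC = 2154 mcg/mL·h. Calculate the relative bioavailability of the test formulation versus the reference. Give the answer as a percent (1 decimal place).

F_rel = (AUC_test/D_test) / (AUC_ref/D_ref)
      = (2154/600) / (707.2/300)
      = 3.59 / 2.35733 = 1.5229 = 152.29%

F_rel = 152.3%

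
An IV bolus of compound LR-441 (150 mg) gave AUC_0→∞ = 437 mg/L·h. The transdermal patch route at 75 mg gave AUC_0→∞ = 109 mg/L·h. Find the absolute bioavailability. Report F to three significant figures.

F = 0.499

F = (AUC_ev / D_ev) / (AUC_iv / D_iv)
  = (109/75) / (437/150)
  = 1.45333 / 2.91333 = 0.4989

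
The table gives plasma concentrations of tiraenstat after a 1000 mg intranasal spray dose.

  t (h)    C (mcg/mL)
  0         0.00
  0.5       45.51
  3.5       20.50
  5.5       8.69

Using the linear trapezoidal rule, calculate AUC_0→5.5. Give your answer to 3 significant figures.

AUC = 140 mcg/mL·h

Trapezoidal AUC_0→5.5:
  [0→0.5]: (0.00+45.51)/2 × 0.5 = 11.3775
  [0.5→3.5]: (45.51+20.50)/2 × 3 = 99.015
  [3.5→5.5]: (20.50+8.69)/2 × 2 = 29.19
  Sum = 139.5825 mcg/mL·h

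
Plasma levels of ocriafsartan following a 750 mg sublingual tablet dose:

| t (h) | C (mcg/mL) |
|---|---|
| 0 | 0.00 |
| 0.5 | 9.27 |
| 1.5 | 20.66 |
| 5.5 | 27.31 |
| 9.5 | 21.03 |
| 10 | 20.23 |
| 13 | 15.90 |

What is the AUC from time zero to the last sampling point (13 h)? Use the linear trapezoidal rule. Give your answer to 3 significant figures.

Trapezoidal AUC_0→13:
  [0→0.5]: (0.00+9.27)/2 × 0.5 = 2.3175
  [0.5→1.5]: (9.27+20.66)/2 × 1 = 14.965
  [1.5→5.5]: (20.66+27.31)/2 × 4 = 95.94
  [5.5→9.5]: (27.31+21.03)/2 × 4 = 96.68
  [9.5→10]: (21.03+20.23)/2 × 0.5 = 10.315
  [10→13]: (20.23+15.90)/2 × 3 = 54.195
  Sum = 274.4125 mcg/mL·h

AUC = 274 mcg/mL·h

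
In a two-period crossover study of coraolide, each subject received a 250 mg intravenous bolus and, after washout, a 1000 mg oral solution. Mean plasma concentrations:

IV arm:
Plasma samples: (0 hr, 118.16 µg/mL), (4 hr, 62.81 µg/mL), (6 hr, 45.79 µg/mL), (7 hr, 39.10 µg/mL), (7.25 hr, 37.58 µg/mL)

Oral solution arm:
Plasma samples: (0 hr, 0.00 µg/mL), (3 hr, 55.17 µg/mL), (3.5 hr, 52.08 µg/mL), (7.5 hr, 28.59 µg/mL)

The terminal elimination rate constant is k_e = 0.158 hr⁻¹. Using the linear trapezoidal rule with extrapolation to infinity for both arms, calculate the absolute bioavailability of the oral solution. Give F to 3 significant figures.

F = 0.149

Trapezoidal AUC_0→7.25 (IV):
  [0→4]: (118.16+62.81)/2 × 4 = 361.94
  [4→6]: (62.81+45.79)/2 × 2 = 108.6
  [6→7]: (45.79+39.10)/2 × 1 = 42.445
  [7→7.25]: (39.10+37.58)/2 × 0.25 = 9.585
  Sum = 522.57 µg/mL·hr
IV tail: 37.58/0.158 = 237.848; AUC_iv,0→∞ = 522.57 + 237.848 = 760.418 µg/mL·hr
Trapezoidal AUC_0→7.5 (oral solution):
  [0→3]: (0.00+55.17)/2 × 3 = 82.755
  [3→3.5]: (55.17+52.08)/2 × 0.5 = 26.8125
  [3.5→7.5]: (52.08+28.59)/2 × 4 = 161.34
  Sum = 270.9075 µg/mL·hr
oral solution tail: 28.59/0.158 = 180.949; AUC_ev,0→∞ = 270.9075 + 180.949 = 451.8565 µg/mL·hr
F = (AUC_ev/D_ev)/(AUC_iv/D_iv) = (451.8565/1000)/(760.418/250) = 0.4518565/3.041672 = 0.1486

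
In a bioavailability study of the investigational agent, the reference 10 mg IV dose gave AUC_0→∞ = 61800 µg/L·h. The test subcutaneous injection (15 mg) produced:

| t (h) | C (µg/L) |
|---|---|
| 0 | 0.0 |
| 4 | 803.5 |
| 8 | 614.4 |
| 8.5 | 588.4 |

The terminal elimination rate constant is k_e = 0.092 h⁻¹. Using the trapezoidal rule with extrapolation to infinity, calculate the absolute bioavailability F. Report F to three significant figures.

F = 0.120

Trapezoidal AUC_0→8.5 (subcutaneous injection):
  [0→4]: (0.0+803.5)/2 × 4 = 1607.0
  [4→8]: (803.5+614.4)/2 × 4 = 2835.8
  [8→8.5]: (614.4+588.4)/2 × 0.5 = 300.7
  Sum = 4743.5 µg/L·h
Tail: C_last/k_e = 588.4/0.092 = 6395.652
AUC_0→∞ (subcutaneous injection) = 4743.5 + 6395.652 = 11139.152 µg/L·h
F = (AUC_ev/D_ev)/(AUC_iv/D_iv) = (11139.152/15)/(61800/10) = 742.61/6180 = 0.1202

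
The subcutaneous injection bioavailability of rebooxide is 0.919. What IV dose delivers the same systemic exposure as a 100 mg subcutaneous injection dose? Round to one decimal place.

D_iv = 91.9 mg

Systemic exposure from an extravascular dose = F × D_ev, so the equivalent IV dose is F × D_ev.
D_iv = F × D_ev = 0.919 × 100 = 91.9 mg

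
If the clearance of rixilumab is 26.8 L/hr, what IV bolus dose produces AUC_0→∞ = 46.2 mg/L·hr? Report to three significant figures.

Dose_iv = CL × AUC_0→∞
     = 26.8 × 46.2 = 1238.16 mg

Dose = 1240 mg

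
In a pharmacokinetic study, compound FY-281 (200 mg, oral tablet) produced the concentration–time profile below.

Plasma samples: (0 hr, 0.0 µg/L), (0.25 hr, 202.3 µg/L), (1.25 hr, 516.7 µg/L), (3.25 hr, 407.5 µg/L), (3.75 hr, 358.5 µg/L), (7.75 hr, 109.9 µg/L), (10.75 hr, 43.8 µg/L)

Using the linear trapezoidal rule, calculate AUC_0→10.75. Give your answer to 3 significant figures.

Trapezoidal AUC_0→10.75:
  [0→0.25]: (0.0+202.3)/2 × 0.25 = 25.2875
  [0.25→1.25]: (202.3+516.7)/2 × 1 = 359.5
  [1.25→3.25]: (516.7+407.5)/2 × 2 = 924.2
  [3.25→3.75]: (407.5+358.5)/2 × 0.5 = 191.5
  [3.75→7.75]: (358.5+109.9)/2 × 4 = 936.8
  [7.75→10.75]: (109.9+43.8)/2 × 3 = 230.55
  Sum = 2667.8375 µg/L·hr

AUC = 2670 µg/L·hr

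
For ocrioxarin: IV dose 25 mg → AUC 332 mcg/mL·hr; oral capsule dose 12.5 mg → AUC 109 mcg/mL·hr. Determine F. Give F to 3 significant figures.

F = (AUC_ev / D_ev) / (AUC_iv / D_iv)
  = (109/12.5) / (332/25)
  = 8.72 / 13.28 = 0.6566

F = 0.657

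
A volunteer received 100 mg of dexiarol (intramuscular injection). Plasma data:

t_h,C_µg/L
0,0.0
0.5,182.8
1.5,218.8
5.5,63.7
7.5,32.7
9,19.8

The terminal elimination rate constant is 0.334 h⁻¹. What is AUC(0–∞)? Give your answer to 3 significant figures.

AUC = 1010 µg/L·h

Trapezoidal AUC_0→9:
  [0→0.5]: (0.0+182.8)/2 × 0.5 = 45.7
  [0.5→1.5]: (182.8+218.8)/2 × 1 = 200.8
  [1.5→5.5]: (218.8+63.7)/2 × 4 = 565.0
  [5.5→7.5]: (63.7+32.7)/2 × 2 = 96.4
  [7.5→9]: (32.7+19.8)/2 × 1.5 = 39.375
  Sum = 947.275 µg/L·h
Extrapolated tail: C_last / k_e = 19.8 / 0.334 = 59.281
AUC_0→∞ = 947.275 + 59.281 = 1006.556 µg/L·h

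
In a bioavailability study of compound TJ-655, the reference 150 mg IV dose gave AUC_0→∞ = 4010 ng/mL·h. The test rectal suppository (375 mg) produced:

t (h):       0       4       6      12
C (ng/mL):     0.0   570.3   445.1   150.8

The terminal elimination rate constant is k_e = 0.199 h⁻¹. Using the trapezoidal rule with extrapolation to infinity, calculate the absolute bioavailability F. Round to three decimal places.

Trapezoidal AUC_0→12 (rectal suppository):
  [0→4]: (0.0+570.3)/2 × 4 = 1140.6
  [4→6]: (570.3+445.1)/2 × 2 = 1015.4
  [6→12]: (445.1+150.8)/2 × 6 = 1787.7
  Sum = 3943.7 ng/mL·h
Tail: C_last/k_e = 150.8/0.199 = 757.789
AUC_0→∞ (rectal suppository) = 3943.7 + 757.789 = 4701.489 ng/mL·h
F = (AUC_ev/D_ev)/(AUC_iv/D_iv) = (4701.489/375)/(4010/150) = 12.537304/26.7333 = 0.4690

F = 0.469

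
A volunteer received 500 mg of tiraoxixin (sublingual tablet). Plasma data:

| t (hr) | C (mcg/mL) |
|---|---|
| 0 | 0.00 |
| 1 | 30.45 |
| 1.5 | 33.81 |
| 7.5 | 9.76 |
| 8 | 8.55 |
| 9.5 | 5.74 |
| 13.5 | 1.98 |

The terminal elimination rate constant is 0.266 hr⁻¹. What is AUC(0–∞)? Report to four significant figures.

AUC = 200.2 mcg/mL·hr

Trapezoidal AUC_0→13.5:
  [0→1]: (0.00+30.45)/2 × 1 = 15.225
  [1→1.5]: (30.45+33.81)/2 × 0.5 = 16.065
  [1.5→7.5]: (33.81+9.76)/2 × 6 = 130.71
  [7.5→8]: (9.76+8.55)/2 × 0.5 = 4.5775
  [8→9.5]: (8.55+5.74)/2 × 1.5 = 10.7175
  [9.5→13.5]: (5.74+1.98)/2 × 4 = 15.44
  Sum = 192.735 mcg/mL·hr
Extrapolated tail: C_last / k_e = 1.98 / 0.266 = 7.444
AUC_0→∞ = 192.735 + 7.444 = 200.179 mcg/mL·hr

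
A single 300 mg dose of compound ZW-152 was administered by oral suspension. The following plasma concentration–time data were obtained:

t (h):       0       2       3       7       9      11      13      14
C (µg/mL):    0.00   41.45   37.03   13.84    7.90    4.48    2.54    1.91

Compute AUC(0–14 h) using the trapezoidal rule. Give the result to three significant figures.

AUC = 226 µg/mL·h

Trapezoidal AUC_0→14:
  [0→2]: (0.00+41.45)/2 × 2 = 41.45
  [2→3]: (41.45+37.03)/2 × 1 = 39.24
  [3→7]: (37.03+13.84)/2 × 4 = 101.74
  [7→9]: (13.84+7.90)/2 × 2 = 21.74
  [9→11]: (7.90+4.48)/2 × 2 = 12.38
  [11→13]: (4.48+2.54)/2 × 2 = 7.02
  [13→14]: (2.54+1.91)/2 × 1 = 2.225
  Sum = 225.795 µg/mL·h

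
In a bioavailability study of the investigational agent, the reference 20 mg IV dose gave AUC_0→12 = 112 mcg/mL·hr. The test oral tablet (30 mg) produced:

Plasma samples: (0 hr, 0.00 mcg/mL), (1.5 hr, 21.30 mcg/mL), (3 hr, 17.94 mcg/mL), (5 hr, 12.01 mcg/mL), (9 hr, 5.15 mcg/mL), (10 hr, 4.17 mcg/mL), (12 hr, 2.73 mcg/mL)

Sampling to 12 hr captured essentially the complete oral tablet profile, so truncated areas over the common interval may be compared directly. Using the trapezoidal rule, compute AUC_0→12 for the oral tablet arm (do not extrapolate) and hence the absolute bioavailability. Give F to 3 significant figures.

Trapezoidal AUC_0→12 (oral tablet):
  [0→1.5]: (0.00+21.30)/2 × 1.5 = 15.975
  [1.5→3]: (21.30+17.94)/2 × 1.5 = 29.43
  [3→5]: (17.94+12.01)/2 × 2 = 29.95
  [5→9]: (12.01+5.15)/2 × 4 = 34.32
  [9→10]: (5.15+4.17)/2 × 1 = 4.66
  [10→12]: (4.17+2.73)/2 × 2 = 6.9
  Sum = 121.235 mcg/mL·hr
F = (AUC_ev/D_ev)/(AUC_iv/D_iv) = (121.235/30)/(112/20) = 4.04117/5.6 = 0.7216

F = 0.722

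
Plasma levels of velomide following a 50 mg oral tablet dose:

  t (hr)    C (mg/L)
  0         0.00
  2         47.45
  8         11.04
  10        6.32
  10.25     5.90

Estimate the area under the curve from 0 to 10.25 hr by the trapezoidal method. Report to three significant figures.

Trapezoidal AUC_0→10.25:
  [0→2]: (0.00+47.45)/2 × 2 = 47.45
  [2→8]: (47.45+11.04)/2 × 6 = 175.47
  [8→10]: (11.04+6.32)/2 × 2 = 17.36
  [10→10.25]: (6.32+5.90)/2 × 0.25 = 1.5275
  Sum = 241.8075 mg/L·hr

AUC = 242 mg/L·hr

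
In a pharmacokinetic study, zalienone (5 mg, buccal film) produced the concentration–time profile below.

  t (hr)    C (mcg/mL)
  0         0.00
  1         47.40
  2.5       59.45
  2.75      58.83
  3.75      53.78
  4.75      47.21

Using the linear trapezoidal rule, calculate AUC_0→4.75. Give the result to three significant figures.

AUC = 225 mcg/mL·hr

Trapezoidal AUC_0→4.75:
  [0→1]: (0.00+47.40)/2 × 1 = 23.7
  [1→2.5]: (47.40+59.45)/2 × 1.5 = 80.1375
  [2.5→2.75]: (59.45+58.83)/2 × 0.25 = 14.785
  [2.75→3.75]: (58.83+53.78)/2 × 1 = 56.305
  [3.75→4.75]: (53.78+47.21)/2 × 1 = 50.495
  Sum = 225.4225 mcg/mL·hr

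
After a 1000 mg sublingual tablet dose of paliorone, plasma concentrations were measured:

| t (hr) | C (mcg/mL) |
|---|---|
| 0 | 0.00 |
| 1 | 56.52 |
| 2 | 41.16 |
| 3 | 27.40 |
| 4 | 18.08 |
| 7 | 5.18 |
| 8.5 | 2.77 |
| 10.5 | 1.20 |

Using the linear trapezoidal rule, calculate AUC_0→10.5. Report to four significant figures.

AUC = 178.9 mcg/mL·hr

Trapezoidal AUC_0→10.5:
  [0→1]: (0.00+56.52)/2 × 1 = 28.26
  [1→2]: (56.52+41.16)/2 × 1 = 48.84
  [2→3]: (41.16+27.40)/2 × 1 = 34.28
  [3→4]: (27.40+18.08)/2 × 1 = 22.74
  [4→7]: (18.08+5.18)/2 × 3 = 34.89
  [7→8.5]: (5.18+2.77)/2 × 1.5 = 5.9625
  [8.5→10.5]: (2.77+1.20)/2 × 2 = 3.97
  Sum = 178.9425 mcg/mL·hr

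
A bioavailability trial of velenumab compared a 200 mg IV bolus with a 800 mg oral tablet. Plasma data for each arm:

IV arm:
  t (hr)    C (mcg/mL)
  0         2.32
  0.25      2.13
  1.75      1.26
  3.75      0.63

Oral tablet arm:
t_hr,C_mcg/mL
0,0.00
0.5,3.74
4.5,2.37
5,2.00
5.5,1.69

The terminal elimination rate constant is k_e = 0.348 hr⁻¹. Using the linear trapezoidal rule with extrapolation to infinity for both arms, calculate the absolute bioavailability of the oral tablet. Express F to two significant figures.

F = 0.74

Trapezoidal AUC_0→3.75 (IV):
  [0→0.25]: (2.32+2.13)/2 × 0.25 = 0.55625
  [0.25→1.75]: (2.13+1.26)/2 × 1.5 = 2.5425
  [1.75→3.75]: (1.26+0.63)/2 × 2 = 1.89
  Sum = 4.98875 mcg/mL·hr
IV tail: 0.63/0.348 = 1.810; AUC_iv,0→∞ = 4.98875 + 1.810 = 6.79875 mcg/mL·hr
Trapezoidal AUC_0→5.5 (oral tablet):
  [0→0.5]: (0.00+3.74)/2 × 0.5 = 0.935
  [0.5→4.5]: (3.74+2.37)/2 × 4 = 12.22
  [4.5→5]: (2.37+2.00)/2 × 0.5 = 1.0925
  [5→5.5]: (2.00+1.69)/2 × 0.5 = 0.9225
  Sum = 15.17 mcg/mL·hr
oral tablet tail: 1.69/0.348 = 4.856; AUC_ev,0→∞ = 15.17 + 4.856 = 20.026 mcg/mL·hr
F = (AUC_ev/D_ev)/(AUC_iv/D_iv) = (20.026/800)/(6.79875/200) = 0.0250325/0.03399375 = 0.7364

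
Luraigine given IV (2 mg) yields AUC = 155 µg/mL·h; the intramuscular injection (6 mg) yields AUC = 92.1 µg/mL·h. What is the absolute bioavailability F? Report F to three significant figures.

F = (AUC_ev / D_ev) / (AUC_iv / D_iv)
  = (92.1/6) / (155/2)
  = 15.35 / 77.5 = 0.1981

F = 0.198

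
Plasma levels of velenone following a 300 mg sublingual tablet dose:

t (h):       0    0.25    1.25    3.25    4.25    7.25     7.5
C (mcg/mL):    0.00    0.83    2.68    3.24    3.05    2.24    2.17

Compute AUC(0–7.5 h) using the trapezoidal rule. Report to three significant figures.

AUC = 19.4 mcg/mL·h

Trapezoidal AUC_0→7.5:
  [0→0.25]: (0.00+0.83)/2 × 0.25 = 0.10375
  [0.25→1.25]: (0.83+2.68)/2 × 1 = 1.755
  [1.25→3.25]: (2.68+3.24)/2 × 2 = 5.92
  [3.25→4.25]: (3.24+3.05)/2 × 1 = 3.145
  [4.25→7.25]: (3.05+2.24)/2 × 3 = 7.935
  [7.25→7.5]: (2.24+2.17)/2 × 0.25 = 0.55125
  Sum = 19.41 mcg/mL·h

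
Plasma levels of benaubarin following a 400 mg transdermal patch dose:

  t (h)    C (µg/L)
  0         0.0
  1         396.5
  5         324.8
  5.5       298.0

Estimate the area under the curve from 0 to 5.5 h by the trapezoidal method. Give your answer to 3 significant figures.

AUC = 1800 µg/L·h

Trapezoidal AUC_0→5.5:
  [0→1]: (0.0+396.5)/2 × 1 = 198.25
  [1→5]: (396.5+324.8)/2 × 4 = 1442.6
  [5→5.5]: (324.8+298.0)/2 × 0.5 = 155.7
  Sum = 1796.55 µg/L·h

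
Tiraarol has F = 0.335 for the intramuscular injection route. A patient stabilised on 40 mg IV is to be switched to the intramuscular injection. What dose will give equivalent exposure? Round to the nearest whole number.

D_intramuscular = 119 mg

For equal systemic exposure: F × D_ev = D_iv
D_ev = D_iv / F = 40 / 0.335 = 119.403 mg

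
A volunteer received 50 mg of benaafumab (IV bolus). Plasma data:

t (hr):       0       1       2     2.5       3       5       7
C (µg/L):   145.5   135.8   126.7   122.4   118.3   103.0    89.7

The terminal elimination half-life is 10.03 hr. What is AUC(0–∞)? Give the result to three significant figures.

AUC = 2110 µg/L·hr

Trapezoidal AUC_0→7:
  [0→1]: (145.5+135.8)/2 × 1 = 140.65
  [1→2]: (135.8+126.7)/2 × 1 = 131.25
  [2→2.5]: (126.7+122.4)/2 × 0.5 = 62.275
  [2.5→3]: (122.4+118.3)/2 × 0.5 = 60.175
  [3→5]: (118.3+103.0)/2 × 2 = 221.3
  [5→7]: (103.0+89.7)/2 × 2 = 192.7
  Sum = 808.35 µg/L·hr
k_e = ln2 / t½ = 0.693147 / 10.03 = 0.0691 hr^-1
Extrapolated tail: C_last / k_e = 89.7 / 0.0691 = 1298.119
AUC_0→∞ = 808.35 + 1298.119 = 2106.469 µg/L·hr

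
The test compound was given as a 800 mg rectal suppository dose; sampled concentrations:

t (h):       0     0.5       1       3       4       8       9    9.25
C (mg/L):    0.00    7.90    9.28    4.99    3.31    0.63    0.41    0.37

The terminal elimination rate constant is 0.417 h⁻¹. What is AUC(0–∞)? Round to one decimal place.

Trapezoidal AUC_0→9.25:
  [0→0.5]: (0.00+7.90)/2 × 0.5 = 1.975
  [0.5→1]: (7.90+9.28)/2 × 0.5 = 4.295
  [1→3]: (9.28+4.99)/2 × 2 = 14.27
  [3→4]: (4.99+3.31)/2 × 1 = 4.15
  [4→8]: (3.31+0.63)/2 × 4 = 7.88
  [8→9]: (0.63+0.41)/2 × 1 = 0.52
  [9→9.25]: (0.41+0.37)/2 × 0.25 = 0.0975
  Sum = 33.1875 mg/L·h
Extrapolated tail: C_last / k_e = 0.37 / 0.417 = 0.887
AUC_0→∞ = 33.1875 + 0.887 = 34.0745 mg/L·h

AUC = 34.1 mg/L·h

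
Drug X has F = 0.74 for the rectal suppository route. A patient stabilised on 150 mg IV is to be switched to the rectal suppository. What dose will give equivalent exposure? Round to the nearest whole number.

D_rectal = 203 mg

For equal systemic exposure: F × D_ev = D_iv
D_ev = D_iv / F = 150 / 0.74 = 202.703 mg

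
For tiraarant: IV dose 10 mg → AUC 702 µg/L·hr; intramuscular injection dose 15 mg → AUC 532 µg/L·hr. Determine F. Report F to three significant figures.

F = (AUC_ev / D_ev) / (AUC_iv / D_iv)
  = (532/15) / (702/10)
  = 35.4667 / 70.2 = 0.5052

F = 0.505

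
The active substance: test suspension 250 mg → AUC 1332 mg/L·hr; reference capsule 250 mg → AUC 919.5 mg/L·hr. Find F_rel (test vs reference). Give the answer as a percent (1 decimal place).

F_rel = 144.9%

F_rel = (AUC_test/D_test) / (AUC_ref/D_ref)
      = (1332/250) / (919.5/250)
      = 5.328 / 3.678 = 1.4486 = 144.86%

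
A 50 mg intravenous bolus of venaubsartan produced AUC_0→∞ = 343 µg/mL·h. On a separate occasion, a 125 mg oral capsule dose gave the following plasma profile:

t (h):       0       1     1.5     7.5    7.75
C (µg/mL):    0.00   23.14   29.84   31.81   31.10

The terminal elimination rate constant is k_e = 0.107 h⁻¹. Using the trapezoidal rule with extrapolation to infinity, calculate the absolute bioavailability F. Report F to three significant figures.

Trapezoidal AUC_0→7.75 (oral capsule):
  [0→1]: (0.00+23.14)/2 × 1 = 11.57
  [1→1.5]: (23.14+29.84)/2 × 0.5 = 13.245
  [1.5→7.5]: (29.84+31.81)/2 × 6 = 184.95
  [7.5→7.75]: (31.81+31.10)/2 × 0.25 = 7.86375
  Sum = 217.62875 µg/mL·h
Tail: C_last/k_e = 31.10/0.107 = 290.654
AUC_0→∞ (oral capsule) = 217.62875 + 290.654 = 508.28275 µg/mL·h
F = (AUC_ev/D_ev)/(AUC_iv/D_iv) = (508.28275/125)/(343/50) = 4.066262/6.86 = 0.5927

F = 0.593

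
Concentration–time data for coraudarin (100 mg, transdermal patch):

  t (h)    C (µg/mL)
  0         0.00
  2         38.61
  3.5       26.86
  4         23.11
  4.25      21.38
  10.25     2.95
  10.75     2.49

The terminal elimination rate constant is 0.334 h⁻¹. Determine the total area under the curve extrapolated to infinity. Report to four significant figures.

Trapezoidal AUC_0→10.75:
  [0→2]: (0.00+38.61)/2 × 2 = 38.61
  [2→3.5]: (38.61+26.86)/2 × 1.5 = 49.1025
  [3.5→4]: (26.86+23.11)/2 × 0.5 = 12.4925
  [4→4.25]: (23.11+21.38)/2 × 0.25 = 5.56125
  [4.25→10.25]: (21.38+2.95)/2 × 6 = 72.99
  [10.25→10.75]: (2.95+2.49)/2 × 0.5 = 1.36
  Sum = 180.11625 µg/mL·h
Extrapolated tail: C_last / k_e = 2.49 / 0.334 = 7.455
AUC_0→∞ = 180.11625 + 7.455 = 187.57125 µg/mL·h

AUC = 187.6 µg/mL·h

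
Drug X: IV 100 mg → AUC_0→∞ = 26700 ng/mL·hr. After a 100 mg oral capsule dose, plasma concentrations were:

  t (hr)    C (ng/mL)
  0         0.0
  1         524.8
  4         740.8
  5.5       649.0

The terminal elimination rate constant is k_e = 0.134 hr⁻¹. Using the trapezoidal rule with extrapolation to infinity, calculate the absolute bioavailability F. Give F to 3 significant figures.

F = 0.301

Trapezoidal AUC_0→5.5 (oral capsule):
  [0→1]: (0.0+524.8)/2 × 1 = 262.4
  [1→4]: (524.8+740.8)/2 × 3 = 1898.4
  [4→5.5]: (740.8+649.0)/2 × 1.5 = 1042.35
  Sum = 3203.15 ng/mL·hr
Tail: C_last/k_e = 649.0/0.134 = 4843.284
AUC_0→∞ (oral capsule) = 3203.15 + 4843.284 = 8046.434 ng/mL·hr
F = (AUC_ev/D_ev)/(AUC_iv/D_iv) = (8046.434/100)/(26700/100) = 80.46434/267 = 0.3014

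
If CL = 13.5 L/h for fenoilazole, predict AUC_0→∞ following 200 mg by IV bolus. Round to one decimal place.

AUC = 14.8 mg/L·h

AUC_0→∞ = Dose_iv / CL
        = 200 / 13.5 = 14.8148 mg/L·h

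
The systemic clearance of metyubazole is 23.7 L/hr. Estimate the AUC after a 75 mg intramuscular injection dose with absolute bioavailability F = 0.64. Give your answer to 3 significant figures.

AUC_0→∞ = F × Dose / CL
        = 0.64 × 75 / 23.7 = 2.02532 mg/L·hr

AUC = 2.03 mg/L·hr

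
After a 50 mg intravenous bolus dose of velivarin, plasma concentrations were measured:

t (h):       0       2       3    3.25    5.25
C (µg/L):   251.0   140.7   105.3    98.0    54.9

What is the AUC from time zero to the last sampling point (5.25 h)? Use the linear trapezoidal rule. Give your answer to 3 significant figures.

AUC = 693 µg/L·h

Trapezoidal AUC_0→5.25:
  [0→2]: (251.0+140.7)/2 × 2 = 391.7
  [2→3]: (140.7+105.3)/2 × 1 = 123.0
  [3→3.25]: (105.3+98.0)/2 × 0.25 = 25.4125
  [3.25→5.25]: (98.0+54.9)/2 × 2 = 152.9
  Sum = 693.0125 µg/L·h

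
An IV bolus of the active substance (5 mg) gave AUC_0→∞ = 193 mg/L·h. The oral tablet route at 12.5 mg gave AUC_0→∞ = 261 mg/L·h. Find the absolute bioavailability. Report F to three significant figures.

F = 0.541

F = (AUC_ev / D_ev) / (AUC_iv / D_iv)
  = (261/12.5) / (193/5)
  = 20.88 / 38.6 = 0.5409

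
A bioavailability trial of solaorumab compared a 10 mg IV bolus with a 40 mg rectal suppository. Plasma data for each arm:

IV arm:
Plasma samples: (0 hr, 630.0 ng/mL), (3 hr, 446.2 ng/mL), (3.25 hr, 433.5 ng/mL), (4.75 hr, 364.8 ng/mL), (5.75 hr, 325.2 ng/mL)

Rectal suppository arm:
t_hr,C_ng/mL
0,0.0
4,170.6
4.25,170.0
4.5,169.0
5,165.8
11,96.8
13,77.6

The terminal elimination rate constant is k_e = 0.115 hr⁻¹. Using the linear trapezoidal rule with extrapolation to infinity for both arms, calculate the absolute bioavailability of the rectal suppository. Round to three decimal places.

F = 0.098

Trapezoidal AUC_0→5.75 (IV):
  [0→3]: (630.0+446.2)/2 × 3 = 1614.3
  [3→3.25]: (446.2+433.5)/2 × 0.25 = 109.9625
  [3.25→4.75]: (433.5+364.8)/2 × 1.5 = 598.725
  [4.75→5.75]: (364.8+325.2)/2 × 1 = 345.0
  Sum = 2667.9875 ng/mL·hr
IV tail: 325.2/0.115 = 2827.826; AUC_iv,0→∞ = 2667.9875 + 2827.826 = 5495.8135 ng/mL·hr
Trapezoidal AUC_0→13 (rectal suppository):
  [0→4]: (0.0+170.6)/2 × 4 = 341.2
  [4→4.25]: (170.6+170.0)/2 × 0.25 = 42.575
  [4.25→4.5]: (170.0+169.0)/2 × 0.25 = 42.375
  [4.5→5]: (169.0+165.8)/2 × 0.5 = 83.7
  [5→11]: (165.8+96.8)/2 × 6 = 787.8
  [11→13]: (96.8+77.6)/2 × 2 = 174.4
  Sum = 1472.05 ng/mL·hr
rectal suppository tail: 77.6/0.115 = 674.783; AUC_ev,0→∞ = 1472.05 + 674.783 = 2146.833 ng/mL·hr
F = (AUC_ev/D_ev)/(AUC_iv/D_iv) = (2146.833/40)/(5495.8135/10) = 53.670825/549.58135 = 0.0977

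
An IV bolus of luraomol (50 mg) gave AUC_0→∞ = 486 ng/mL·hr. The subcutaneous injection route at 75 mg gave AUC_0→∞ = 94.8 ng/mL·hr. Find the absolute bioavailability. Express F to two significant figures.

F = (AUC_ev / D_ev) / (AUC_iv / D_iv)
  = (94.8/75) / (486/50)
  = 1.264 / 9.72 = 0.1300

F = 0.13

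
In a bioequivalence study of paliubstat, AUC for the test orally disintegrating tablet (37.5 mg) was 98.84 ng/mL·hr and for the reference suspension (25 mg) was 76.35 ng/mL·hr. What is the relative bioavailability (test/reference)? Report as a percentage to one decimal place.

F_rel = (AUC_test/D_test) / (AUC_ref/D_ref)
      = (98.84/37.5) / (76.35/25)
      = 2.63573 / 3.054 = 0.8630 = 86.30%

F_rel = 86.3%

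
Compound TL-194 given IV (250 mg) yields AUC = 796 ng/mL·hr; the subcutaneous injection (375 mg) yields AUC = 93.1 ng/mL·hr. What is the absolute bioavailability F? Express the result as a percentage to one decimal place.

F = 7.8%

F = (AUC_ev / D_ev) / (AUC_iv / D_iv)
  = (93.1/375) / (796/250)
  = 0.248267 / 3.184 = 0.0780
  = 7.80%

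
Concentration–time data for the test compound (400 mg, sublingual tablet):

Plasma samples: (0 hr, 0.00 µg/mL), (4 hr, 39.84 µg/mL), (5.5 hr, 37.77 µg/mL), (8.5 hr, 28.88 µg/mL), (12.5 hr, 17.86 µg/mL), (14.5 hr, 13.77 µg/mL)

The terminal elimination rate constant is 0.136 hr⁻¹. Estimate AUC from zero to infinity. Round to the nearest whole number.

Trapezoidal AUC_0→14.5:
  [0→4]: (0.00+39.84)/2 × 4 = 79.68
  [4→5.5]: (39.84+37.77)/2 × 1.5 = 58.2075
  [5.5→8.5]: (37.77+28.88)/2 × 3 = 99.975
  [8.5→12.5]: (28.88+17.86)/2 × 4 = 93.48
  [12.5→14.5]: (17.86+13.77)/2 × 2 = 31.63
  Sum = 362.9725 µg/mL·hr
Extrapolated tail: C_last / k_e = 13.77 / 0.136 = 101.250
AUC_0→∞ = 362.9725 + 101.250 = 464.2225 µg/mL·hr

AUC = 464 µg/mL·hr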